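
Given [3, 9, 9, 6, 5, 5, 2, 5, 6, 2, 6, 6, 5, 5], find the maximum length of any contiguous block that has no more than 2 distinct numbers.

4

add 3: window [3] (1 distinct), len 1
add 9: window [3, 9] (2 distinct), len 2
add 9: window [3, 9, 9] (2 distinct), len 3
add 6: window [9, 9, 6] (2 distinct), len 3
add 5: window [6, 5] (2 distinct), len 2
add 5: window [6, 5, 5] (2 distinct), len 3
add 2: window [5, 5, 2] (2 distinct), len 3
add 5: window [5, 5, 2, 5] (2 distinct), len 4
add 6: window [5, 6] (2 distinct), len 2
add 2: window [6, 2] (2 distinct), len 2
add 6: window [6, 2, 6] (2 distinct), len 3
add 6: window [6, 2, 6, 6] (2 distinct), len 4
add 5: window [6, 6, 5] (2 distinct), len 3
add 5: window [6, 6, 5, 5] (2 distinct), len 4
Longest length with ≤2 distinct: 4.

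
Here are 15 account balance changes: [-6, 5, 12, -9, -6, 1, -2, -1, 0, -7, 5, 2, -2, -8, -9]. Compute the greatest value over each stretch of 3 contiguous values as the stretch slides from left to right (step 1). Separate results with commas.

12, 12, 12, 1, 1, 1, 0, 0, 5, 5, 5, 2, -2

[-6, 5, 12] → max 12
[5, 12, -9] → max 12
[12, -9, -6] → max 12
[-9, -6, 1] → max 1
[-6, 1, -2] → max 1
[1, -2, -1] → max 1
[-2, -1, 0] → max 0
[-1, 0, -7] → max 0
[0, -7, 5] → max 5
[-7, 5, 2] → max 5
[5, 2, -2] → max 5
[2, -2, -8] → max 2
[-2, -8, -9] → max -2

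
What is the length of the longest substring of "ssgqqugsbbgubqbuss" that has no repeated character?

5

[s] len 1
[s] len 1
[s, g] len 2
[s, g, q] len 3
[q] len 1
[q, u] len 2
[q, u, g] len 3
[q, u, g, s] len 4
[q, u, g, s, b] len 5
[b] len 1
[b, g] len 2
[b, g, u] len 3
[g, u, b] len 3
[g, u, b, q] len 4
[q, b] len 2
[q, b, u] len 3
[q, b, u, s] len 4
[s] len 1
Longest all-distinct length: 5.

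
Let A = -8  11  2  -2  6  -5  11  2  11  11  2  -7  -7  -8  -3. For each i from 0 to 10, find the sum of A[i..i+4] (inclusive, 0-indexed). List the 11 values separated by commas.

(-8, 11, 2, -2, 6) → sum 9
(11, 2, -2, 6, -5) → sum 12
(2, -2, 6, -5, 11) → sum 12
(-2, 6, -5, 11, 2) → sum 12
(6, -5, 11, 2, 11) → sum 25
(-5, 11, 2, 11, 11) → sum 30
(11, 2, 11, 11, 2) → sum 37
(2, 11, 11, 2, -7) → sum 19
(11, 11, 2, -7, -7) → sum 10
(11, 2, -7, -7, -8) → sum -9
(2, -7, -7, -8, -3) → sum -23

9, 12, 12, 12, 25, 30, 37, 19, 10, -9, -23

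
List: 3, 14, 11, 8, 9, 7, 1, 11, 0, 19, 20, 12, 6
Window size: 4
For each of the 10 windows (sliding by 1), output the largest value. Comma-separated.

(3, 14, 11, 8) → max 14
(14, 11, 8, 9) → max 14
(11, 8, 9, 7) → max 11
(8, 9, 7, 1) → max 9
(9, 7, 1, 11) → max 11
(7, 1, 11, 0) → max 11
(1, 11, 0, 19) → max 19
(11, 0, 19, 20) → max 20
(0, 19, 20, 12) → max 20
(19, 20, 12, 6) → max 20

14, 14, 11, 9, 11, 11, 19, 20, 20, 20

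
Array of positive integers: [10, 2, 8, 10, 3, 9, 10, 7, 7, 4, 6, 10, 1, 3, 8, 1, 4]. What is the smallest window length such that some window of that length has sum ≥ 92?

add 10: running sum 10 < 92
add 2: running sum 12 < 92
add 8: running sum 20 < 92
add 10: running sum 30 < 92
add 3: running sum 33 < 92
add 9: running sum 42 < 92
add 10: running sum 52 < 92
add 7: running sum 59 < 92
add 7: running sum 66 < 92
add 4: running sum 70 < 92
add 6: running sum 76 < 92
add 10: running sum 86 < 92
add 1: running sum 87 < 92
add 3: running sum 90 < 92
add 8: shortest ending here [10, 2, 8, 10, 3, 9, 10, 7, 7, 4, 6, 10, 1, 3, 8] sum 98, len 15
add 1: shortest ending here [10, 2, 8, 10, 3, 9, 10, 7, 7, 4, 6, 10, 1, 3, 8, 1] sum 99, len 16
add 4: shortest ending here [2, 8, 10, 3, 9, 10, 7, 7, 4, 6, 10, 1, 3, 8, 1, 4] sum 93, len 16
Shortest qualifying length: 15.

15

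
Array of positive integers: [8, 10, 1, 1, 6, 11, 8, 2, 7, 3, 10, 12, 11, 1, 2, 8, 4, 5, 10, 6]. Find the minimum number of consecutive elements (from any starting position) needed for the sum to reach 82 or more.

12

Extend right; whenever the sum reaches 82, record the length and shrink from the left:
add 8: running sum 8 < 82
add 10: running sum 18 < 82
add 1: running sum 19 < 82
add 1: running sum 20 < 82
add 6: running sum 26 < 82
add 11: running sum 37 < 82
add 8: running sum 45 < 82
add 2: running sum 47 < 82
add 7: running sum 54 < 82
add 3: running sum 57 < 82
add 10: running sum 67 < 82
add 12: running sum 79 < 82
end 12: [10, 1, 1, 6, 11, 8, 2, 7, 3, 10, 12, 11] sum 82, len 12
end 13: [10, 1, 1, 6, 11, 8, 2, 7, 3, 10, 12, 11, 1] sum 83, len 13
end 14: [10, 1, 1, 6, 11, 8, 2, 7, 3, 10, 12, 11, 1, 2] sum 85, len 14
end 15: [1, 6, 11, 8, 2, 7, 3, 10, 12, 11, 1, 2, 8] sum 82, len 13
end 16: [6, 11, 8, 2, 7, 3, 10, 12, 11, 1, 2, 8, 4] sum 85, len 13
end 17: [11, 8, 2, 7, 3, 10, 12, 11, 1, 2, 8, 4, 5] sum 84, len 13
end 18: [8, 2, 7, 3, 10, 12, 11, 1, 2, 8, 4, 5, 10] sum 83, len 13
end 19: [8, 2, 7, 3, 10, 12, 11, 1, 2, 8, 4, 5, 10, 6] sum 89, len 14
Shortest qualifying length: 12.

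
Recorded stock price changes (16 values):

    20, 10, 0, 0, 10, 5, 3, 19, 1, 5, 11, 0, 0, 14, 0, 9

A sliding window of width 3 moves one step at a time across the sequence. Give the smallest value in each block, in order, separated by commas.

0, 0, 0, 0, 3, 3, 1, 1, 1, 0, 0, 0, 0, 0

20 10 0 → min 0
10 0 0 → min 0
0 0 10 → min 0
0 10 5 → min 0
10 5 3 → min 3
5 3 19 → min 3
3 19 1 → min 1
19 1 5 → min 1
1 5 11 → min 1
5 11 0 → min 0
11 0 0 → min 0
0 0 14 → min 0
0 14 0 → min 0
14 0 9 → min 0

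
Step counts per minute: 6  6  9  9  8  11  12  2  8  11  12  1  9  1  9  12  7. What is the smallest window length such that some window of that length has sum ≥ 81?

add 6: running sum 6 < 81
add 6: running sum 12 < 81
add 9: running sum 21 < 81
add 9: running sum 30 < 81
add 8: running sum 38 < 81
add 11: running sum 49 < 81
add 12: running sum 61 < 81
add 2: running sum 63 < 81
add 8: running sum 71 < 81
add 11: shortest ending here [6, 6, 9, 9, 8, 11, 12, 2, 8, 11] sum 82, len 10
add 12: shortest ending here [9, 9, 8, 11, 12, 2, 8, 11, 12] sum 82, len 9
add 1: shortest ending here [9, 9, 8, 11, 12, 2, 8, 11, 12, 1] sum 83, len 10
add 9: shortest ending here [9, 8, 11, 12, 2, 8, 11, 12, 1, 9] sum 83, len 10
add 1: shortest ending here [9, 8, 11, 12, 2, 8, 11, 12, 1, 9, 1] sum 84, len 11
add 9: shortest ending here [8, 11, 12, 2, 8, 11, 12, 1, 9, 1, 9] sum 84, len 11
add 12: shortest ending here [11, 12, 2, 8, 11, 12, 1, 9, 1, 9, 12] sum 88, len 11
add 7: shortest ending here [12, 2, 8, 11, 12, 1, 9, 1, 9, 12, 7] sum 84, len 11
Shortest qualifying length: 9.

9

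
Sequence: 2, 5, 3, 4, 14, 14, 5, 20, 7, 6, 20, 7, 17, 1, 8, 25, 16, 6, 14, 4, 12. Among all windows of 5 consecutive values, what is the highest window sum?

69

[2, 5, 3, 4, 14] → sum 28
[5, 3, 4, 14, 14] → sum 40
[3, 4, 14, 14, 5] → sum 40
[4, 14, 14, 5, 20] → sum 57
[14, 14, 5, 20, 7] → sum 60
[14, 5, 20, 7, 6] → sum 52
[5, 20, 7, 6, 20] → sum 58
[20, 7, 6, 20, 7] → sum 60
[7, 6, 20, 7, 17] → sum 57
[6, 20, 7, 17, 1] → sum 51
[20, 7, 17, 1, 8] → sum 53
[7, 17, 1, 8, 25] → sum 58
[17, 1, 8, 25, 16] → sum 67
[1, 8, 25, 16, 6] → sum 56
[8, 25, 16, 6, 14] → sum 69
[25, 16, 6, 14, 4] → sum 65
[16, 6, 14, 4, 12] → sum 52
Highest of these is 69.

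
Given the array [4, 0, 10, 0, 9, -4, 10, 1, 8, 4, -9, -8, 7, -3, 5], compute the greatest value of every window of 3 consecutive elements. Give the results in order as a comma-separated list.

10, 10, 10, 9, 10, 10, 10, 8, 8, 4, 7, 7, 7

4 0 10 → max 10
0 10 0 → max 10
10 0 9 → max 10
0 9 -4 → max 9
9 -4 10 → max 10
-4 10 1 → max 10
10 1 8 → max 10
1 8 4 → max 8
8 4 -9 → max 8
4 -9 -8 → max 4
-9 -8 7 → max 7
-8 7 -3 → max 7
7 -3 5 → max 7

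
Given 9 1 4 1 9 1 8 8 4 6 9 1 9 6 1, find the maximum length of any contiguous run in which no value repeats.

[9] len 1
[9, 1] len 2
[9, 1, 4] len 3
[4, 1] len 2
[4, 1, 9] len 3
[9, 1] len 2
[9, 1, 8] len 3
[8] len 1
[8, 4] len 2
[8, 4, 6] len 3
[8, 4, 6, 9] len 4
[8, 4, 6, 9, 1] len 5
[1, 9] len 2
[1, 9, 6] len 3
[9, 6, 1] len 3
Longest all-distinct length: 5.

5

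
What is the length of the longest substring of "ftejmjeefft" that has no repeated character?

5

add f: [f] len 1
add t: [f, t] len 2
add e: [f, t, e] len 3
add j: [f, t, e, j] len 4
add m: [f, t, e, j, m] len 5
add j (repeat j, move left end past it): [m, j] len 2
add e: [m, j, e] len 3
add e (repeat e, move left end past it): [e] len 1
add f: [e, f] len 2
add f (repeat f, move left end past it): [f] len 1
add t: [f, t] len 2
Longest all-distinct length: 5.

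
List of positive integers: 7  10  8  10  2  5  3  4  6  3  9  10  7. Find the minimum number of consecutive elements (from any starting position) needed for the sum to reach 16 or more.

2

add 7: running sum 7 < 16
end 1: [7, 10] sum 17, len 2
end 2: [10, 8] sum 18, len 2
end 3: [8, 10] sum 18, len 2
end 4: [8, 10, 2] sum 20, len 3
end 5: [10, 2, 5] sum 17, len 3
end 6: [10, 2, 5, 3] sum 20, len 4
end 7: [10, 2, 5, 3, 4] sum 24, len 5
end 8: [5, 3, 4, 6] sum 18, len 4
end 9: [3, 4, 6, 3] sum 16, len 4
end 10: [6, 3, 9] sum 18, len 3
end 11: [9, 10] sum 19, len 2
end 12: [10, 7] sum 17, len 2
Shortest qualifying length: 2.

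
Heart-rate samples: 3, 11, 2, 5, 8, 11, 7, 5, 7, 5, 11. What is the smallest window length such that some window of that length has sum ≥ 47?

7

add 3: running sum 3 < 47
add 11: running sum 14 < 47
add 2: running sum 16 < 47
add 5: running sum 21 < 47
add 8: running sum 29 < 47
add 11: running sum 40 < 47
end 6: [3, 11, 2, 5, 8, 11, 7] sum 47, len 7
end 7: [11, 2, 5, 8, 11, 7, 5] sum 49, len 7
end 8: [11, 2, 5, 8, 11, 7, 5, 7] sum 56, len 8
end 9: [5, 8, 11, 7, 5, 7, 5] sum 48, len 7
end 10: [8, 11, 7, 5, 7, 5, 11] sum 54, len 7
Shortest qualifying length: 7.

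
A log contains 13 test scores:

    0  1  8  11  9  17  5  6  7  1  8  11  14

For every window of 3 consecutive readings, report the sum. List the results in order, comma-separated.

9, 20, 28, 37, 31, 28, 18, 14, 16, 20, 33

Sliding a size-3 window across the 13 values:
[0, 1, 8] → sum 9
[1, 8, 11] → sum 20
[8, 11, 9] → sum 28
[11, 9, 17] → sum 37
[9, 17, 5] → sum 31
[17, 5, 6] → sum 28
[5, 6, 7] → sum 18
[6, 7, 1] → sum 14
[7, 1, 8] → sum 16
[1, 8, 11] → sum 20
[8, 11, 14] → sum 33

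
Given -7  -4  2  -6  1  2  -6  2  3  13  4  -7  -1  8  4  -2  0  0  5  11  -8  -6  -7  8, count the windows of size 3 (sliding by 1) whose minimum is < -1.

17

-7 -4 2 → min -7  < -1 ✓
-4 2 -6 → min -6  < -1 ✓
2 -6 1 → min -6  < -1 ✓
-6 1 2 → min -6  < -1 ✓
1 2 -6 → min -6  < -1 ✓
2 -6 2 → min -6  < -1 ✓
-6 2 3 → min -6  < -1 ✓
2 3 13 → min 2
3 13 4 → min 3
13 4 -7 → min -7  < -1 ✓
4 -7 -1 → min -7  < -1 ✓
-7 -1 8 → min -7  < -1 ✓
-1 8 4 → min -1
8 4 -2 → min -2  < -1 ✓
4 -2 0 → min -2  < -1 ✓
-2 0 0 → min -2  < -1 ✓
0 0 5 → min 0
0 5 11 → min 0
5 11 -8 → min -8  < -1 ✓
11 -8 -6 → min -8  < -1 ✓
-8 -6 -7 → min -8  < -1 ✓
-6 -7 8 → min -7  < -1 ✓
17 windows satisfy the condition.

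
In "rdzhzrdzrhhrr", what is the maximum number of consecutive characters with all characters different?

add r: [r] len 1
add d: [r, d] len 2
add z: [r, d, z] len 3
add h: [r, d, z, h] len 4
add z (repeat z, move left end past it): [h, z] len 2
add r: [h, z, r] len 3
add d: [h, z, r, d] len 4
add z (repeat z, move left end past it): [r, d, z] len 3
add r (repeat r, move left end past it): [d, z, r] len 3
add h: [d, z, r, h] len 4
add h (repeat h, move left end past it): [h] len 1
add r: [h, r] len 2
add r (repeat r, move left end past it): [r] len 1
Longest all-distinct length: 4.

4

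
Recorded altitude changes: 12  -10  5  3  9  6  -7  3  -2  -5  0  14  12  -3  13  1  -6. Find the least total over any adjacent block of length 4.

-11

12 -10 5 3 → sum 10
-10 5 3 9 → sum 7
5 3 9 6 → sum 23
3 9 6 -7 → sum 11
9 6 -7 3 → sum 11
6 -7 3 -2 → sum 0
-7 3 -2 -5 → sum -11
3 -2 -5 0 → sum -4
-2 -5 0 14 → sum 7
-5 0 14 12 → sum 21
0 14 12 -3 → sum 23
14 12 -3 13 → sum 36
12 -3 13 1 → sum 23
-3 13 1 -6 → sum 5
Least of these is -11.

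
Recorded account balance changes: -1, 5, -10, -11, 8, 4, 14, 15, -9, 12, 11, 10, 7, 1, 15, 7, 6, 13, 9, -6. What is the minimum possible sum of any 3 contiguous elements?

-16

(-1, 5, -10) → sum -6
(5, -10, -11) → sum -16
(-10, -11, 8) → sum -13
(-11, 8, 4) → sum 1
(8, 4, 14) → sum 26
(4, 14, 15) → sum 33
(14, 15, -9) → sum 20
(15, -9, 12) → sum 18
(-9, 12, 11) → sum 14
(12, 11, 10) → sum 33
(11, 10, 7) → sum 28
(10, 7, 1) → sum 18
(7, 1, 15) → sum 23
(1, 15, 7) → sum 23
(15, 7, 6) → sum 28
(7, 6, 13) → sum 26
(6, 13, 9) → sum 28
(13, 9, -6) → sum 16
Minimum of these is -16.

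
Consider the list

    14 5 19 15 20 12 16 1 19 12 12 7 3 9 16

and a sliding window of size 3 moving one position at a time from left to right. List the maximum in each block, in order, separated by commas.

19, 19, 20, 20, 20, 16, 19, 19, 19, 12, 12, 9, 16

[14, 5, 19] → max 19
[5, 19, 15] → max 19
[19, 15, 20] → max 20
[15, 20, 12] → max 20
[20, 12, 16] → max 20
[12, 16, 1] → max 16
[16, 1, 19] → max 19
[1, 19, 12] → max 19
[19, 12, 12] → max 19
[12, 12, 7] → max 12
[12, 7, 3] → max 12
[7, 3, 9] → max 9
[3, 9, 16] → max 16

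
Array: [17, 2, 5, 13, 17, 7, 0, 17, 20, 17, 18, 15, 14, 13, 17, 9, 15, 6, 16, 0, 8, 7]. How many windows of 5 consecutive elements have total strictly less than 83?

17 2 5 13 17 → sum 54  < 83 ✓
2 5 13 17 7 → sum 44  < 83 ✓
5 13 17 7 0 → sum 42  < 83 ✓
13 17 7 0 17 → sum 54  < 83 ✓
17 7 0 17 20 → sum 61  < 83 ✓
7 0 17 20 17 → sum 61  < 83 ✓
0 17 20 17 18 → sum 72  < 83 ✓
17 20 17 18 15 → sum 87
20 17 18 15 14 → sum 84
17 18 15 14 13 → sum 77  < 83 ✓
18 15 14 13 17 → sum 77  < 83 ✓
15 14 13 17 9 → sum 68  < 83 ✓
14 13 17 9 15 → sum 68  < 83 ✓
13 17 9 15 6 → sum 60  < 83 ✓
17 9 15 6 16 → sum 63  < 83 ✓
9 15 6 16 0 → sum 46  < 83 ✓
15 6 16 0 8 → sum 45  < 83 ✓
6 16 0 8 7 → sum 37  < 83 ✓
16 windows satisfy the condition.

16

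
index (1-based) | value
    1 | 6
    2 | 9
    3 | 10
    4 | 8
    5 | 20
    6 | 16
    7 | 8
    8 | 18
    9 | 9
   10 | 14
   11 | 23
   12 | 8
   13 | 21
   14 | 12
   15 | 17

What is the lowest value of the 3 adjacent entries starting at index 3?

Elements at indices 3..5: 10, 8, 20
min(10, 8, 20) = 8

8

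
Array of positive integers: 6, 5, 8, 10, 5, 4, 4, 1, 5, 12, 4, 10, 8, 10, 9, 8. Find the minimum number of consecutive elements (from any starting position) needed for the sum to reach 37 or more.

Extend right; whenever the sum reaches 37, record the length and shrink from the left:
add 6: running sum 6 < 37
add 5: running sum 11 < 37
add 8: running sum 19 < 37
add 10: running sum 29 < 37
add 5: running sum 34 < 37
add 4: shortest ending here [6, 5, 8, 10, 5, 4] sum 38, len 6
add 4: shortest ending here [6, 5, 8, 10, 5, 4, 4] sum 42, len 7
add 1: shortest ending here [5, 8, 10, 5, 4, 4, 1] sum 37, len 7
add 5: shortest ending here [8, 10, 5, 4, 4, 1, 5] sum 37, len 7
add 12: shortest ending here [10, 5, 4, 4, 1, 5, 12] sum 41, len 7
add 4: shortest ending here [10, 5, 4, 4, 1, 5, 12, 4] sum 45, len 8
add 10: shortest ending here [4, 4, 1, 5, 12, 4, 10] sum 40, len 7
add 8: shortest ending here [5, 12, 4, 10, 8] sum 39, len 5
add 10: shortest ending here [12, 4, 10, 8, 10] sum 44, len 5
add 9: shortest ending here [10, 8, 10, 9] sum 37, len 4
add 8: shortest ending here [10, 8, 10, 9, 8] sum 45, len 5
Shortest qualifying length: 4.

4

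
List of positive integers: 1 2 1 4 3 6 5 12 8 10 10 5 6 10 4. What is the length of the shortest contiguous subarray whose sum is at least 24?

Extend right; whenever the sum reaches 24, record the length and shrink from the left:
add 1: running sum 1 < 24
add 2: running sum 3 < 24
add 1: running sum 4 < 24
add 4: running sum 8 < 24
add 3: running sum 11 < 24
add 6: running sum 17 < 24
add 5: running sum 22 < 24
end 7: [3, 6, 5, 12] sum 26, len 4
end 8: [5, 12, 8] sum 25, len 3
end 9: [12, 8, 10] sum 30, len 3
end 10: [8, 10, 10] sum 28, len 3
end 11: [10, 10, 5] sum 25, len 3
end 12: [10, 10, 5, 6] sum 31, len 4
end 13: [10, 5, 6, 10] sum 31, len 4
end 14: [5, 6, 10, 4] sum 25, len 4
Shortest qualifying length: 3.

3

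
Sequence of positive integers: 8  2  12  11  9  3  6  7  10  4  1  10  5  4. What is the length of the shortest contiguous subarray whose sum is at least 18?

2

add 8: running sum 8 < 18
add 2: running sum 10 < 18
add 12: shortest ending here [8, 2, 12] sum 22, len 3
add 11: shortest ending here [12, 11] sum 23, len 2
add 9: shortest ending here [11, 9] sum 20, len 2
add 3: shortest ending here [11, 9, 3] sum 23, len 3
add 6: shortest ending here [9, 3, 6] sum 18, len 3
add 7: shortest ending here [9, 3, 6, 7] sum 25, len 4
add 10: shortest ending here [6, 7, 10] sum 23, len 3
add 4: shortest ending here [7, 10, 4] sum 21, len 3
add 1: shortest ending here [7, 10, 4, 1] sum 22, len 4
add 10: shortest ending here [10, 4, 1, 10] sum 25, len 4
add 5: shortest ending here [4, 1, 10, 5] sum 20, len 4
add 4: shortest ending here [10, 5, 4] sum 19, len 3
Shortest qualifying length: 2.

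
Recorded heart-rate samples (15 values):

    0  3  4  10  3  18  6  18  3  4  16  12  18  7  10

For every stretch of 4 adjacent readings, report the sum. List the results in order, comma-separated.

Sliding a size-4 window across the 15 values:
(0, 3, 4, 10) → sum 17
(3, 4, 10, 3) → sum 20
(4, 10, 3, 18) → sum 35
(10, 3, 18, 6) → sum 37
(3, 18, 6, 18) → sum 45
(18, 6, 18, 3) → sum 45
(6, 18, 3, 4) → sum 31
(18, 3, 4, 16) → sum 41
(3, 4, 16, 12) → sum 35
(4, 16, 12, 18) → sum 50
(16, 12, 18, 7) → sum 53
(12, 18, 7, 10) → sum 47

17, 20, 35, 37, 45, 45, 31, 41, 35, 50, 53, 47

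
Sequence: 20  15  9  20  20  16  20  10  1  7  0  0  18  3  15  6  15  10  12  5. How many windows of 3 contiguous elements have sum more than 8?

20 15 9 → sum 44  > 8 ✓
15 9 20 → sum 44  > 8 ✓
9 20 20 → sum 49  > 8 ✓
20 20 16 → sum 56  > 8 ✓
20 16 20 → sum 56  > 8 ✓
16 20 10 → sum 46  > 8 ✓
20 10 1 → sum 31  > 8 ✓
10 1 7 → sum 18  > 8 ✓
1 7 0 → sum 8
7 0 0 → sum 7
0 0 18 → sum 18  > 8 ✓
0 18 3 → sum 21  > 8 ✓
18 3 15 → sum 36  > 8 ✓
3 15 6 → sum 24  > 8 ✓
15 6 15 → sum 36  > 8 ✓
6 15 10 → sum 31  > 8 ✓
15 10 12 → sum 37  > 8 ✓
10 12 5 → sum 27  > 8 ✓
16 windows satisfy the condition.

16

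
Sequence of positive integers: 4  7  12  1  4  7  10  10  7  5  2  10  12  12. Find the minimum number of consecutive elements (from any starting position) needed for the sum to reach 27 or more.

Extend right; whenever the sum reaches 27, record the length and shrink from the left:
add 4: running sum 4 < 27
add 7: running sum 11 < 27
add 12: running sum 23 < 27
add 1: running sum 24 < 27
add 4: shortest ending here [4, 7, 12, 1, 4] sum 28, len 5
add 7: shortest ending here [7, 12, 1, 4, 7] sum 31, len 5
add 10: shortest ending here [12, 1, 4, 7, 10] sum 34, len 5
add 10: shortest ending here [7, 10, 10] sum 27, len 3
add 7: shortest ending here [10, 10, 7] sum 27, len 3
add 5: shortest ending here [10, 10, 7, 5] sum 32, len 4
add 2: shortest ending here [10, 10, 7, 5, 2] sum 34, len 5
add 10: shortest ending here [10, 7, 5, 2, 10] sum 34, len 5
add 12: shortest ending here [5, 2, 10, 12] sum 29, len 4
add 12: shortest ending here [10, 12, 12] sum 34, len 3
Shortest qualifying length: 3.

3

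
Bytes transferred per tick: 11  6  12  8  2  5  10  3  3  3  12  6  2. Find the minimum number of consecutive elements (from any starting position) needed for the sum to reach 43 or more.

6

add 11: running sum 11 < 43
add 6: running sum 17 < 43
add 12: running sum 29 < 43
add 8: running sum 37 < 43
add 2: running sum 39 < 43
add 5: shortest ending here [11, 6, 12, 8, 2, 5] sum 44, len 6
add 10: shortest ending here [6, 12, 8, 2, 5, 10] sum 43, len 6
add 3: shortest ending here [6, 12, 8, 2, 5, 10, 3] sum 46, len 7
add 3: shortest ending here [12, 8, 2, 5, 10, 3, 3] sum 43, len 7
add 3: shortest ending here [12, 8, 2, 5, 10, 3, 3, 3] sum 46, len 8
add 12: shortest ending here [8, 2, 5, 10, 3, 3, 3, 12] sum 46, len 8
add 6: shortest ending here [2, 5, 10, 3, 3, 3, 12, 6] sum 44, len 8
add 2: shortest ending here [5, 10, 3, 3, 3, 12, 6, 2] sum 44, len 8
Shortest qualifying length: 6.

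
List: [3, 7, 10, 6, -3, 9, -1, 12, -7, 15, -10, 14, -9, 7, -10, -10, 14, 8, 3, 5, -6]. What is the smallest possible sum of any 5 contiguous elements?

-8

Each size-5 window and its sum:
[3, 7, 10, 6, -3] → sum 23
[7, 10, 6, -3, 9] → sum 29
[10, 6, -3, 9, -1] → sum 21
[6, -3, 9, -1, 12] → sum 23
[-3, 9, -1, 12, -7] → sum 10
[9, -1, 12, -7, 15] → sum 28
[-1, 12, -7, 15, -10] → sum 9
[12, -7, 15, -10, 14] → sum 24
[-7, 15, -10, 14, -9] → sum 3
[15, -10, 14, -9, 7] → sum 17
[-10, 14, -9, 7, -10] → sum -8
[14, -9, 7, -10, -10] → sum -8
[-9, 7, -10, -10, 14] → sum -8
[7, -10, -10, 14, 8] → sum 9
[-10, -10, 14, 8, 3] → sum 5
[-10, 14, 8, 3, 5] → sum 20
[14, 8, 3, 5, -6] → sum 24
Smallest of these is -8.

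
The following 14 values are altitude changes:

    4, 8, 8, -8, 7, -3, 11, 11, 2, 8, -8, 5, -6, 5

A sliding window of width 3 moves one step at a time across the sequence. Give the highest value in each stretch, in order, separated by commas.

8, 8, 8, 7, 11, 11, 11, 11, 8, 8, 5, 5

[4, 8, 8] → max 8
[8, 8, -8] → max 8
[8, -8, 7] → max 8
[-8, 7, -3] → max 7
[7, -3, 11] → max 11
[-3, 11, 11] → max 11
[11, 11, 2] → max 11
[11, 2, 8] → max 11
[2, 8, -8] → max 8
[8, -8, 5] → max 8
[-8, 5, -6] → max 5
[5, -6, 5] → max 5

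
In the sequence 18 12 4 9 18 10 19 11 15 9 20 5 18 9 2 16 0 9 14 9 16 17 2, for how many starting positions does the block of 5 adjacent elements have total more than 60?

8

(18, 12, 4, 9, 18) → sum 61  > 60 ✓
(12, 4, 9, 18, 10) → sum 53
(4, 9, 18, 10, 19) → sum 60
(9, 18, 10, 19, 11) → sum 67  > 60 ✓
(18, 10, 19, 11, 15) → sum 73  > 60 ✓
(10, 19, 11, 15, 9) → sum 64  > 60 ✓
(19, 11, 15, 9, 20) → sum 74  > 60 ✓
(11, 15, 9, 20, 5) → sum 60
(15, 9, 20, 5, 18) → sum 67  > 60 ✓
(9, 20, 5, 18, 9) → sum 61  > 60 ✓
(20, 5, 18, 9, 2) → sum 54
(5, 18, 9, 2, 16) → sum 50
(18, 9, 2, 16, 0) → sum 45
(9, 2, 16, 0, 9) → sum 36
(2, 16, 0, 9, 14) → sum 41
(16, 0, 9, 14, 9) → sum 48
(0, 9, 14, 9, 16) → sum 48
(9, 14, 9, 16, 17) → sum 65  > 60 ✓
(14, 9, 16, 17, 2) → sum 58
8 windows satisfy the condition.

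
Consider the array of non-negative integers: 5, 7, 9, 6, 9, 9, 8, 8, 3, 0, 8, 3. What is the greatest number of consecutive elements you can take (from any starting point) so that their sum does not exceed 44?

add 5: [5] sum 5, len 1
add 7: [5, 7] sum 12, len 2
add 9: [5, 7, 9] sum 21, len 3
add 6: [5, 7, 9, 6] sum 27, len 4
add 9: [5, 7, 9, 6, 9] sum 36, len 5
add 9: [7, 9, 6, 9, 9] sum 40, len 5
add 8: [9, 6, 9, 9, 8] sum 41, len 5
add 8: [6, 9, 9, 8, 8] sum 40, len 5
add 3: [6, 9, 9, 8, 8, 3] sum 43, len 6
add 0: [6, 9, 9, 8, 8, 3, 0] sum 43, len 7
add 8: [9, 8, 8, 3, 0, 8] sum 36, len 6
add 3: [9, 8, 8, 3, 0, 8, 3] sum 39, len 7
Longest length seen: 7.

7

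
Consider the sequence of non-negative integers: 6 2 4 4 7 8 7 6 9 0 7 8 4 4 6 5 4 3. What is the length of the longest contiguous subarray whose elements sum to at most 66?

Extend to the right; shrink from the left whenever the sum exceeds 66:
→ 6: sum 6, len 1
→ 2: sum 8, len 2
→ 4: sum 12, len 3
→ 4: sum 16, len 4
→ 7: sum 23, len 5
→ 8: sum 31, len 6
→ 7: sum 38, len 7
→ 6: sum 44, len 8
→ 9: sum 53, len 9
→ 0: sum 53, len 10
→ 7: sum 60, len 11
→ 8 (dropped 6): sum 62, len 11
→ 4: sum 66, len 12
→ 4 (dropped 2, 4): sum 64, len 11
→ 6 (dropped 4): sum 66, len 11
→ 5 (dropped 7): sum 64, len 11
→ 4 (dropped 8): sum 60, len 11
→ 3: sum 63, len 12
Longest length seen: 12.

12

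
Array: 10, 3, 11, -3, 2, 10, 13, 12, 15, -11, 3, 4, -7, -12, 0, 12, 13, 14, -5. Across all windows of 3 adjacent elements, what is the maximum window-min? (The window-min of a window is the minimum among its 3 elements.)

12

(10, 3, 11) → min 3
(3, 11, -3) → min -3
(11, -3, 2) → min -3
(-3, 2, 10) → min -3
(2, 10, 13) → min 2
(10, 13, 12) → min 10
(13, 12, 15) → min 12
(12, 15, -11) → min -11
(15, -11, 3) → min -11
(-11, 3, 4) → min -11
(3, 4, -7) → min -7
(4, -7, -12) → min -12
(-7, -12, 0) → min -12
(-12, 0, 12) → min -12
(0, 12, 13) → min 0
(12, 13, 14) → min 12
(13, 14, -5) → min -5
Maximum of these is 12.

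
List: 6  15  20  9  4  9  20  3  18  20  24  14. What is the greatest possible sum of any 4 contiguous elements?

76

[6, 15, 20, 9] → sum 50
[15, 20, 9, 4] → sum 48
[20, 9, 4, 9] → sum 42
[9, 4, 9, 20] → sum 42
[4, 9, 20, 3] → sum 36
[9, 20, 3, 18] → sum 50
[20, 3, 18, 20] → sum 61
[3, 18, 20, 24] → sum 65
[18, 20, 24, 14] → sum 76
Greatest of these is 76.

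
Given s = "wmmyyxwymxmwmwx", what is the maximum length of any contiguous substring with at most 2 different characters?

4

add w: window [w] (1 distinct), len 1
add m: window [w, m] (2 distinct), len 2
add m: window [w, m, m] (2 distinct), len 3
add y: window [m, m, y] (2 distinct), len 3
add y: window [m, m, y, y] (2 distinct), len 4
add x: window [y, y, x] (2 distinct), len 3
add w: window [x, w] (2 distinct), len 2
add y: window [w, y] (2 distinct), len 2
add m: window [y, m] (2 distinct), len 2
add x: window [m, x] (2 distinct), len 2
add m: window [m, x, m] (2 distinct), len 3
add w: window [m, w] (2 distinct), len 2
add m: window [m, w, m] (2 distinct), len 3
add w: window [m, w, m, w] (2 distinct), len 4
add x: window [w, x] (2 distinct), len 2
Longest length with ≤2 distinct: 4.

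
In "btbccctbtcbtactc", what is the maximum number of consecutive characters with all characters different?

[b] len 1
[b, t] len 2
[t, b] len 2
[t, b, c] len 3
[c] len 1
[c] len 1
[c, t] len 2
[c, t, b] len 3
[b, t] len 2
[b, t, c] len 3
[t, c, b] len 3
[c, b, t] len 3
[c, b, t, a] len 4
[b, t, a, c] len 4
[a, c, t] len 3
[t, c] len 2
Longest all-distinct length: 4.

4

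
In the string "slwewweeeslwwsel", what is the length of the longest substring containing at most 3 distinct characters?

add s: window [s] (1 distinct), len 1
add l: window [s, l] (2 distinct), len 2
add w: window [s, l, w] (3 distinct), len 3
add e: window [l, w, e] (3 distinct), len 3
add w: window [l, w, e, w] (3 distinct), len 4
add w: window [l, w, e, w, w] (3 distinct), len 5
add e: window [l, w, e, w, w, e] (3 distinct), len 6
add e: window [l, w, e, w, w, e, e] (3 distinct), len 7
add e: window [l, w, e, w, w, e, e, e] (3 distinct), len 8
add s: window [w, e, w, w, e, e, e, s] (3 distinct), len 8
add l: window [e, e, e, s, l] (3 distinct), len 5
add w: window [s, l, w] (3 distinct), len 3
add w: window [s, l, w, w] (3 distinct), len 4
add s: window [s, l, w, w, s] (3 distinct), len 5
add e: window [w, w, s, e] (3 distinct), len 4
add l: window [s, e, l] (3 distinct), len 3
Longest length with ≤3 distinct: 8.

8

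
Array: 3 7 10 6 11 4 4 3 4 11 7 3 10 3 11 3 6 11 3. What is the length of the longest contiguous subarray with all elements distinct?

6

[3] len 1
[3, 7] len 2
[3, 7, 10] len 3
[3, 7, 10, 6] len 4
[3, 7, 10, 6, 11] len 5
[3, 7, 10, 6, 11, 4] len 6
[4] len 1
[4, 3] len 2
[3, 4] len 2
[3, 4, 11] len 3
[3, 4, 11, 7] len 4
[4, 11, 7, 3] len 4
[4, 11, 7, 3, 10] len 5
[10, 3] len 2
[10, 3, 11] len 3
[11, 3] len 2
[11, 3, 6] len 3
[3, 6, 11] len 3
[6, 11, 3] len 3
Longest all-distinct length: 6.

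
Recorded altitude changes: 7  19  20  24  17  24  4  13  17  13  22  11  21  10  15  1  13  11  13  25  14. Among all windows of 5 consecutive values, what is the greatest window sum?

104

[7, 19, 20, 24, 17] → sum 87
[19, 20, 24, 17, 24] → sum 104
[20, 24, 17, 24, 4] → sum 89
[24, 17, 24, 4, 13] → sum 82
[17, 24, 4, 13, 17] → sum 75
[24, 4, 13, 17, 13] → sum 71
[4, 13, 17, 13, 22] → sum 69
[13, 17, 13, 22, 11] → sum 76
[17, 13, 22, 11, 21] → sum 84
[13, 22, 11, 21, 10] → sum 77
[22, 11, 21, 10, 15] → sum 79
[11, 21, 10, 15, 1] → sum 58
[21, 10, 15, 1, 13] → sum 60
[10, 15, 1, 13, 11] → sum 50
[15, 1, 13, 11, 13] → sum 53
[1, 13, 11, 13, 25] → sum 63
[13, 11, 13, 25, 14] → sum 76
Greatest of these is 104.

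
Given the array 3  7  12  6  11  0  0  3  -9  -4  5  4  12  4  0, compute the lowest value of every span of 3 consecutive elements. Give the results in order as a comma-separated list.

3, 6, 6, 0, 0, 0, -9, -9, -9, -4, 4, 4, 0

3 7 12 → min 3
7 12 6 → min 6
12 6 11 → min 6
6 11 0 → min 0
11 0 0 → min 0
0 0 3 → min 0
0 3 -9 → min -9
3 -9 -4 → min -9
-9 -4 5 → min -9
-4 5 4 → min -4
5 4 12 → min 4
4 12 4 → min 4
12 4 0 → min 0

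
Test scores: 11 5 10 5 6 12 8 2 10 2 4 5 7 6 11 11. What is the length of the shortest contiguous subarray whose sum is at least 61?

9

add 11: running sum 11 < 61
add 5: running sum 16 < 61
add 10: running sum 26 < 61
add 5: running sum 31 < 61
add 6: running sum 37 < 61
add 12: running sum 49 < 61
add 8: running sum 57 < 61
add 2: running sum 59 < 61
end 8: [11, 5, 10, 5, 6, 12, 8, 2, 10] sum 69, len 9
end 9: [11, 5, 10, 5, 6, 12, 8, 2, 10, 2] sum 71, len 10
end 10: [5, 10, 5, 6, 12, 8, 2, 10, 2, 4] sum 64, len 10
end 11: [10, 5, 6, 12, 8, 2, 10, 2, 4, 5] sum 64, len 10
end 12: [5, 6, 12, 8, 2, 10, 2, 4, 5, 7] sum 61, len 10
end 13: [6, 12, 8, 2, 10, 2, 4, 5, 7, 6] sum 62, len 10
end 14: [12, 8, 2, 10, 2, 4, 5, 7, 6, 11] sum 67, len 10
end 15: [8, 2, 10, 2, 4, 5, 7, 6, 11, 11] sum 66, len 10
Shortest qualifying length: 9.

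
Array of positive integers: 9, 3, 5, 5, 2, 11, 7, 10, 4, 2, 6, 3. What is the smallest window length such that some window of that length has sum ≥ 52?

add 9: running sum 9 < 52
add 3: running sum 12 < 52
add 5: running sum 17 < 52
add 5: running sum 22 < 52
add 2: running sum 24 < 52
add 11: running sum 35 < 52
add 7: running sum 42 < 52
end 7: [9, 3, 5, 5, 2, 11, 7, 10] sum 52, len 8
end 8: [9, 3, 5, 5, 2, 11, 7, 10, 4] sum 56, len 9
end 9: [9, 3, 5, 5, 2, 11, 7, 10, 4, 2] sum 58, len 10
end 10: [5, 5, 2, 11, 7, 10, 4, 2, 6] sum 52, len 9
end 11: [5, 5, 2, 11, 7, 10, 4, 2, 6, 3] sum 55, len 10
Shortest qualifying length: 8.

8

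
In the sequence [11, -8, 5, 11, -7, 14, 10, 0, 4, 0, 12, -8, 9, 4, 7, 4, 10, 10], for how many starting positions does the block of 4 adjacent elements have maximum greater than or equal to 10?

11 -8 5 11 → max 11  ≥ 10 ✓
-8 5 11 -7 → max 11  ≥ 10 ✓
5 11 -7 14 → max 14  ≥ 10 ✓
11 -7 14 10 → max 14  ≥ 10 ✓
-7 14 10 0 → max 14  ≥ 10 ✓
14 10 0 4 → max 14  ≥ 10 ✓
10 0 4 0 → max 10  ≥ 10 ✓
0 4 0 12 → max 12  ≥ 10 ✓
4 0 12 -8 → max 12  ≥ 10 ✓
0 12 -8 9 → max 12  ≥ 10 ✓
12 -8 9 4 → max 12  ≥ 10 ✓
-8 9 4 7 → max 9
9 4 7 4 → max 9
4 7 4 10 → max 10  ≥ 10 ✓
7 4 10 10 → max 10  ≥ 10 ✓
13 windows satisfy the condition.

13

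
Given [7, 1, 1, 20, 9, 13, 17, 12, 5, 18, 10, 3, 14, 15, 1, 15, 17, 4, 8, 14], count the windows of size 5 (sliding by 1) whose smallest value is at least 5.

4

(7, 1, 1, 20, 9) → min 1
(1, 1, 20, 9, 13) → min 1
(1, 20, 9, 13, 17) → min 1
(20, 9, 13, 17, 12) → min 9  ≥ 5 ✓
(9, 13, 17, 12, 5) → min 5  ≥ 5 ✓
(13, 17, 12, 5, 18) → min 5  ≥ 5 ✓
(17, 12, 5, 18, 10) → min 5  ≥ 5 ✓
(12, 5, 18, 10, 3) → min 3
(5, 18, 10, 3, 14) → min 3
(18, 10, 3, 14, 15) → min 3
(10, 3, 14, 15, 1) → min 1
(3, 14, 15, 1, 15) → min 1
(14, 15, 1, 15, 17) → min 1
(15, 1, 15, 17, 4) → min 1
(1, 15, 17, 4, 8) → min 1
(15, 17, 4, 8, 14) → min 4
4 windows satisfy the condition.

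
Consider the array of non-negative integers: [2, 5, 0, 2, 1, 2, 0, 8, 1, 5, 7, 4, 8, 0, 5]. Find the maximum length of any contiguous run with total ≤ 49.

Extend to the right; shrink from the left whenever the sum exceeds 49:
add 2: [2] sum 2, len 1
add 5: [2, 5] sum 7, len 2
add 0: [2, 5, 0] sum 7, len 3
add 2: [2, 5, 0, 2] sum 9, len 4
add 1: [2, 5, 0, 2, 1] sum 10, len 5
add 2: [2, 5, 0, 2, 1, 2] sum 12, len 6
add 0: [2, 5, 0, 2, 1, 2, 0] sum 12, len 7
add 8: [2, 5, 0, 2, 1, 2, 0, 8] sum 20, len 8
add 1: [2, 5, 0, 2, 1, 2, 0, 8, 1] sum 21, len 9
add 5: [2, 5, 0, 2, 1, 2, 0, 8, 1, 5] sum 26, len 10
add 7: [2, 5, 0, 2, 1, 2, 0, 8, 1, 5, 7] sum 33, len 11
add 4: [2, 5, 0, 2, 1, 2, 0, 8, 1, 5, 7, 4] sum 37, len 12
add 8: [2, 5, 0, 2, 1, 2, 0, 8, 1, 5, 7, 4, 8] sum 45, len 13
add 0: [2, 5, 0, 2, 1, 2, 0, 8, 1, 5, 7, 4, 8, 0] sum 45, len 14
add 5: [5, 0, 2, 1, 2, 0, 8, 1, 5, 7, 4, 8, 0, 5] sum 48, len 14
Longest length seen: 14.

14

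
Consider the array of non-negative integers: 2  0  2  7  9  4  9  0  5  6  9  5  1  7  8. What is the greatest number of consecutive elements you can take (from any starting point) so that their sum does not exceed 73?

[2] sum 2 len 1
[2, 0] sum 2 len 2
[2, 0, 2] sum 4 len 3
[2, 0, 2, 7] sum 11 len 4
[2, 0, 2, 7, 9] sum 20 len 5
[2, 0, 2, 7, 9, 4] sum 24 len 6
[2, 0, 2, 7, 9, 4, 9] sum 33 len 7
[2, 0, 2, 7, 9, 4, 9, 0] sum 33 len 8
[2, 0, 2, 7, 9, 4, 9, 0, 5] sum 38 len 9
[2, 0, 2, 7, 9, 4, 9, 0, 5, 6] sum 44 len 10
[2, 0, 2, 7, 9, 4, 9, 0, 5, 6, 9] sum 53 len 11
[2, 0, 2, 7, 9, 4, 9, 0, 5, 6, 9, 5] sum 58 len 12
[2, 0, 2, 7, 9, 4, 9, 0, 5, 6, 9, 5, 1] sum 59 len 13
[2, 0, 2, 7, 9, 4, 9, 0, 5, 6, 9, 5, 1, 7] sum 66 len 14
[0, 2, 7, 9, 4, 9, 0, 5, 6, 9, 5, 1, 7, 8] sum 72 len 14
Longest length seen: 14.

14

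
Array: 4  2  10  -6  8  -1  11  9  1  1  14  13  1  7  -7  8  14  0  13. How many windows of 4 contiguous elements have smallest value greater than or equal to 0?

6

4 2 10 -6 → min -6
2 10 -6 8 → min -6
10 -6 8 -1 → min -6
-6 8 -1 11 → min -6
8 -1 11 9 → min -1
-1 11 9 1 → min -1
11 9 1 1 → min 1  ≥ 0 ✓
9 1 1 14 → min 1  ≥ 0 ✓
1 1 14 13 → min 1  ≥ 0 ✓
1 14 13 1 → min 1  ≥ 0 ✓
14 13 1 7 → min 1  ≥ 0 ✓
13 1 7 -7 → min -7
1 7 -7 8 → min -7
7 -7 8 14 → min -7
-7 8 14 0 → min -7
8 14 0 13 → min 0  ≥ 0 ✓
6 windows satisfy the condition.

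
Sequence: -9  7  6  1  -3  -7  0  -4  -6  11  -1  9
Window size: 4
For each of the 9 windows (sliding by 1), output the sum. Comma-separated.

5, 11, -3, -9, -14, -17, 1, 0, 13

[-9, 7, 6, 1] → sum 5
[7, 6, 1, -3] → sum 11
[6, 1, -3, -7] → sum -3
[1, -3, -7, 0] → sum -9
[-3, -7, 0, -4] → sum -14
[-7, 0, -4, -6] → sum -17
[0, -4, -6, 11] → sum 1
[-4, -6, 11, -1] → sum 0
[-6, 11, -1, 9] → sum 13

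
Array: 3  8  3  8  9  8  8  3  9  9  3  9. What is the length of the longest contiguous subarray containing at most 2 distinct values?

5

[3] 1 distinct, len 1
[3, 8] 2 distinct, len 2
[3, 8, 3] 2 distinct, len 3
[3, 8, 3, 8] 2 distinct, len 4
[8, 9] 2 distinct, len 2
[8, 9, 8] 2 distinct, len 3
[8, 9, 8, 8] 2 distinct, len 4
[8, 8, 3] 2 distinct, len 3
[3, 9] 2 distinct, len 2
[3, 9, 9] 2 distinct, len 3
[3, 9, 9, 3] 2 distinct, len 4
[3, 9, 9, 3, 9] 2 distinct, len 5
Longest length with ≤2 distinct: 5.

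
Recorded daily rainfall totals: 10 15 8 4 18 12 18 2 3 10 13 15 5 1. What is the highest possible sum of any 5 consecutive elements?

60

Window sums for each of the 10 positions:
10 15 8 4 18 → sum 55
15 8 4 18 12 → sum 57
8 4 18 12 18 → sum 60
4 18 12 18 2 → sum 54
18 12 18 2 3 → sum 53
12 18 2 3 10 → sum 45
18 2 3 10 13 → sum 46
2 3 10 13 15 → sum 43
3 10 13 15 5 → sum 46
10 13 15 5 1 → sum 44
Highest of these is 60.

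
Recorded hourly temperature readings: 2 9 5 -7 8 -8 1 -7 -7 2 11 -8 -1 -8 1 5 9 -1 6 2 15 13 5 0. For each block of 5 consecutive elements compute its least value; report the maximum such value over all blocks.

Window mins for each of the 20 positions:
2 9 5 -7 8 → min -7
9 5 -7 8 -8 → min -8
5 -7 8 -8 1 → min -8
-7 8 -8 1 -7 → min -8
8 -8 1 -7 -7 → min -8
-8 1 -7 -7 2 → min -8
1 -7 -7 2 11 → min -7
-7 -7 2 11 -8 → min -8
-7 2 11 -8 -1 → min -8
2 11 -8 -1 -8 → min -8
11 -8 -1 -8 1 → min -8
-8 -1 -8 1 5 → min -8
-1 -8 1 5 9 → min -8
-8 1 5 9 -1 → min -8
1 5 9 -1 6 → min -1
5 9 -1 6 2 → min -1
9 -1 6 2 15 → min -1
-1 6 2 15 13 → min -1
6 2 15 13 5 → min 2
2 15 13 5 0 → min 0
Maximum of these is 2.

2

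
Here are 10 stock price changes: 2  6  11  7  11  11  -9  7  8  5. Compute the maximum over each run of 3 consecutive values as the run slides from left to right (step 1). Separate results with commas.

(2, 6, 11) → max 11
(6, 11, 7) → max 11
(11, 7, 11) → max 11
(7, 11, 11) → max 11
(11, 11, -9) → max 11
(11, -9, 7) → max 11
(-9, 7, 8) → max 8
(7, 8, 5) → max 8

11, 11, 11, 11, 11, 11, 8, 8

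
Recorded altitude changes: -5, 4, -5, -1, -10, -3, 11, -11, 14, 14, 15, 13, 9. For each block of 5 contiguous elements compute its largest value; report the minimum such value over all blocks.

4

(-5, 4, -5, -1, -10) → max 4
(4, -5, -1, -10, -3) → max 4
(-5, -1, -10, -3, 11) → max 11
(-1, -10, -3, 11, -11) → max 11
(-10, -3, 11, -11, 14) → max 14
(-3, 11, -11, 14, 14) → max 14
(11, -11, 14, 14, 15) → max 15
(-11, 14, 14, 15, 13) → max 15
(14, 14, 15, 13, 9) → max 15
Minimum of these is 4.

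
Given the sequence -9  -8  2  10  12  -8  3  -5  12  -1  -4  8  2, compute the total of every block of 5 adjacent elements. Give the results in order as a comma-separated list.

(-9, -8, 2, 10, 12) → sum 7
(-8, 2, 10, 12, -8) → sum 8
(2, 10, 12, -8, 3) → sum 19
(10, 12, -8, 3, -5) → sum 12
(12, -8, 3, -5, 12) → sum 14
(-8, 3, -5, 12, -1) → sum 1
(3, -5, 12, -1, -4) → sum 5
(-5, 12, -1, -4, 8) → sum 10
(12, -1, -4, 8, 2) → sum 17

7, 8, 19, 12, 14, 1, 5, 10, 17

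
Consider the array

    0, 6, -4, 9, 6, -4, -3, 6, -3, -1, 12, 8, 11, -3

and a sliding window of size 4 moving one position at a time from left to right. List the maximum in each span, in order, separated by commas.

9, 9, 9, 9, 6, 6, 6, 12, 12, 12, 12

Sliding a size-4 window across the 14 values:
(0, 6, -4, 9) → max 9
(6, -4, 9, 6) → max 9
(-4, 9, 6, -4) → max 9
(9, 6, -4, -3) → max 9
(6, -4, -3, 6) → max 6
(-4, -3, 6, -3) → max 6
(-3, 6, -3, -1) → max 6
(6, -3, -1, 12) → max 12
(-3, -1, 12, 8) → max 12
(-1, 12, 8, 11) → max 12
(12, 8, 11, -3) → max 12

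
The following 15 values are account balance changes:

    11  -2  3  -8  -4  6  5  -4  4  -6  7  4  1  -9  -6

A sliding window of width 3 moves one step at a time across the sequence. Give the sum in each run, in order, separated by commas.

12, -7, -9, -6, 7, 7, 5, -6, 5, 5, 12, -4, -14

Sliding a size-3 window across the 15 values:
11 -2 3 → sum 12
-2 3 -8 → sum -7
3 -8 -4 → sum -9
-8 -4 6 → sum -6
-4 6 5 → sum 7
6 5 -4 → sum 7
5 -4 4 → sum 5
-4 4 -6 → sum -6
4 -6 7 → sum 5
-6 7 4 → sum 5
7 4 1 → sum 12
4 1 -9 → sum -4
1 -9 -6 → sum -14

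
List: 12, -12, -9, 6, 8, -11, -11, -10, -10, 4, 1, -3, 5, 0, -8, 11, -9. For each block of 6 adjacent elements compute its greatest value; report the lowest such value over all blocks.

(12, -12, -9, 6, 8, -11) → max 12
(-12, -9, 6, 8, -11, -11) → max 8
(-9, 6, 8, -11, -11, -10) → max 8
(6, 8, -11, -11, -10, -10) → max 8
(8, -11, -11, -10, -10, 4) → max 8
(-11, -11, -10, -10, 4, 1) → max 4
(-11, -10, -10, 4, 1, -3) → max 4
(-10, -10, 4, 1, -3, 5) → max 5
(-10, 4, 1, -3, 5, 0) → max 5
(4, 1, -3, 5, 0, -8) → max 5
(1, -3, 5, 0, -8, 11) → max 11
(-3, 5, 0, -8, 11, -9) → max 11
Lowest of these is 4.

4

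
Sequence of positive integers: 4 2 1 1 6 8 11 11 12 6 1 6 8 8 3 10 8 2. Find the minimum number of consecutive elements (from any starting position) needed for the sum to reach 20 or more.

add 4: running sum 4 < 20
add 2: running sum 6 < 20
add 1: running sum 7 < 20
add 1: running sum 8 < 20
add 6: running sum 14 < 20
end 5: [4, 2, 1, 1, 6, 8] sum 22, len 6
end 6: [6, 8, 11] sum 25, len 3
end 7: [11, 11] sum 22, len 2
end 8: [11, 12] sum 23, len 2
end 9: [11, 12, 6] sum 29, len 3
end 10: [11, 12, 6, 1] sum 30, len 4
end 11: [12, 6, 1, 6] sum 25, len 4
end 12: [6, 1, 6, 8] sum 21, len 4
end 13: [6, 8, 8] sum 22, len 3
end 14: [6, 8, 8, 3] sum 25, len 4
end 15: [8, 3, 10] sum 21, len 3
end 16: [3, 10, 8] sum 21, len 3
end 17: [10, 8, 2] sum 20, len 3
Shortest qualifying length: 2.

2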